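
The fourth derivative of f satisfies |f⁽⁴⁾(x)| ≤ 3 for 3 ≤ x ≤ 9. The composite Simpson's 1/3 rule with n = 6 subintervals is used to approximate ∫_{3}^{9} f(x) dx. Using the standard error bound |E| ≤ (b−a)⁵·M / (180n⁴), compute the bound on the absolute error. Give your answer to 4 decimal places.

0.1000

|E| ≤ (6)⁵·3 / (180·6⁴) = 23328/233280 = 0.1000.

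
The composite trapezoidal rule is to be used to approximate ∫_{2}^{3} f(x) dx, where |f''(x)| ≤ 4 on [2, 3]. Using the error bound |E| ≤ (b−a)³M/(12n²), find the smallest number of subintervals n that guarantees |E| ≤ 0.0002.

Need 4/(12n²) ≤ 0.0002.
n² ≥ 4/(12·0.0002) = 1666.67 ⇒ n ≥ 40.8248, so the smallest n is 41.

41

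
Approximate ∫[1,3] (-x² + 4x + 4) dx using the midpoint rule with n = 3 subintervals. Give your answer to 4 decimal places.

h = (3 − 1)/3 = 0.666667.
Midpoints m₁,…,m₃ = 1.333333, 2, 2.666667.
f(m₁)=7.555556, f(m₂)=8, f(m₃)=7.555556.
h·[f(m₁) + f(m₂) + f(m₃)] = 0.666667·(23.111111) = 15.4074.

15.4074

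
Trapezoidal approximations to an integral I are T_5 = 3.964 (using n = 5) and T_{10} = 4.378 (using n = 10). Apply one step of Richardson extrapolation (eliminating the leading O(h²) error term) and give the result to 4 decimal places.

R = (4·T_{10} − T_5) / 3 = (4·4.378 − 3.964)/3 = (13.548)/3 = 4.5160.

4.5160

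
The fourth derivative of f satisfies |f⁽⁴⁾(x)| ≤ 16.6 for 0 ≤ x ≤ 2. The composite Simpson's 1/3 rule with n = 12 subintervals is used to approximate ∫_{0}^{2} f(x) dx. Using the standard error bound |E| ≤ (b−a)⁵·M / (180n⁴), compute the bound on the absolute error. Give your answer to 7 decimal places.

|E| ≤ (2)⁵·16.6 / (180·12⁴) = 531.2/3732480 = 0.0001423.

0.0001423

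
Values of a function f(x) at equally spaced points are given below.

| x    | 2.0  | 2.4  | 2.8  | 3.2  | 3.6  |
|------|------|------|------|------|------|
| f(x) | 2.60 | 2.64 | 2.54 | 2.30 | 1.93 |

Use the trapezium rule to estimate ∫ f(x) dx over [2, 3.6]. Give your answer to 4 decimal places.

h = 0.4, n = 4.
(h/2)·[y₀ + 2y₁ + 2y₂ + 2y₃ + y₄] = 0.2·(19.49) = 3.8980.

3.8980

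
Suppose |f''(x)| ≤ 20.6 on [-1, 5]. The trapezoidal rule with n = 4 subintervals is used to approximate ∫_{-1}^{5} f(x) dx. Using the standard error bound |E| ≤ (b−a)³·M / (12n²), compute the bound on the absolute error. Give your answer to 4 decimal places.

|E| ≤ (6)³·20.6 / (12·4²) = 4449.6/192 = 23.1750.

23.1750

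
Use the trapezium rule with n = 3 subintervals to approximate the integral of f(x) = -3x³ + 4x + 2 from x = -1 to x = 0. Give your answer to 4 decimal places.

0.8333

h = (0 − (-1))/3 = 0.333333.
Nodes x₀,…,x₃ = -1, -0.666667, -0.333333, 0.
f(x) = -3x³ + 4x + 2: f₀=1, f₁=0.222222, f₂=0.777778, f₃=2.
(h/2)·[f₀ + 2f₁ + 2f₂ + f₃] = 0.166667·(5) = 0.8333.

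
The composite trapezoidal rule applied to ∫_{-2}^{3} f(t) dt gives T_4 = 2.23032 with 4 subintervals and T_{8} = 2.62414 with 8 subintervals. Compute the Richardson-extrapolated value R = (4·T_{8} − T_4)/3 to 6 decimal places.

R = (4·T_{8} − T_4) / 3 = (4·2.62414 − 2.23032)/3 = (8.26624)/3 = 2.755413.

2.755413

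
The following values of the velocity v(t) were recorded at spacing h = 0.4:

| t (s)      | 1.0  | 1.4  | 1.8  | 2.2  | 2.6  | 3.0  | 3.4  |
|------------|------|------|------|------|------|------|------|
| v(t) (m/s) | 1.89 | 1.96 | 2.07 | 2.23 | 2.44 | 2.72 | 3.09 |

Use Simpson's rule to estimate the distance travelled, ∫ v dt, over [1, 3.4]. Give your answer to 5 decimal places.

h = 0.4, n = 6.
(h/3)·[y₀ + 4y₁ + 2y₂ + 4y₃ + 2y₄ + 4y₅ + y₆] = 0.133333·(41.64) = 5.55200.

5.55200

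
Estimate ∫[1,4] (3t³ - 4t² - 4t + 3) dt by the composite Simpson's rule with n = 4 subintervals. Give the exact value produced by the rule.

86.25

h = (4 − 1)/4 = 0.75.
Nodes t₀,…,t₄ = 1, 1.75, 2.5, 3.25, 4.
f(t) = 3t³ - 4t² - 4t + 3: f₀=-2, f₁=-0.171875, f₂=14.875, f₃=50.734375, f₄=115.
(h/3)·[f₀ + 4f₁ + 2f₂ + 4f₃ + f₄] = 0.25·(345) = 86.25.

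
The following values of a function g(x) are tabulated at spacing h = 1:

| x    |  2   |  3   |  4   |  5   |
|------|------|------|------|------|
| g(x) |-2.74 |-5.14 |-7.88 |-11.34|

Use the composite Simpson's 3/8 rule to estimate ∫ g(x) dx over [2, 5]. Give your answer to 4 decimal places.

h = 1, n = 3.
(3h/8)·[y₀ + 3y₁ + 3y₂ + y₃] = 0.375·(-53.14) = -19.9275.

-19.9275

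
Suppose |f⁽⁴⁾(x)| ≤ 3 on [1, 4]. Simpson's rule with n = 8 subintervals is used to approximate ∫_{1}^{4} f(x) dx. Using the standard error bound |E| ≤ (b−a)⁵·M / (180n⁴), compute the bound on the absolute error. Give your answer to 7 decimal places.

|E| ≤ (3)⁵·3 / (180·8⁴) = 729/737280 = 0.0009888.

0.0009888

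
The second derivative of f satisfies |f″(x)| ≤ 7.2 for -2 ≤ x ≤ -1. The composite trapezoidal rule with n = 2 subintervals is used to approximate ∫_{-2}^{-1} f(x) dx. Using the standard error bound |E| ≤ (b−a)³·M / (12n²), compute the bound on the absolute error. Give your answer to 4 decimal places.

0.1500

|E| ≤ (1)³·7.2 / (12·2²) = 7.2/48 = 0.1500.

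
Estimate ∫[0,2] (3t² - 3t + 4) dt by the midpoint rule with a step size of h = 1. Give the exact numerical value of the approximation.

h = (2 − 0)/2 = 1.
Midpoints m₁,…,m₂ = 0.5, 1.5.
f(m₁)=3.25, f(m₂)=6.25.
h·[f(m₁) + f(m₂)] = 1·(9.5) = 9.5.

9.5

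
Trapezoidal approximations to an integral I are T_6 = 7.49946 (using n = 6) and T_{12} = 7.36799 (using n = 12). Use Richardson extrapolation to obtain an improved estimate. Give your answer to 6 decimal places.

R = (4·T_{12} − T_6) / 3 = (4·7.36799 − 7.49946)/3 = (21.97250)/3 = 7.324167.

7.324167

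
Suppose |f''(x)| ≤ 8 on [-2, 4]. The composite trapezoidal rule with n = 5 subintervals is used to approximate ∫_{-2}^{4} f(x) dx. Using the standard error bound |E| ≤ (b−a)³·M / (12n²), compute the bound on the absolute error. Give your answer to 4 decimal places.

|E| ≤ (6)³·8 / (12·5²) = 1728/300 = 5.7600.

5.7600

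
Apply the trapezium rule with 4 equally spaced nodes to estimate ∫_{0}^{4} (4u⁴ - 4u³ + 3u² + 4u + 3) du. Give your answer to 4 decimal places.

796.3292

h = (4 − 0)/3 = 1.333333.
Nodes u₀,…,u₃ = 0, 1.333333, 2.666667, 4.
f(u) = 4u⁴ - 4u³ + 3u² + 4u + 3: f₀=3, f₁=16.827160, f₂=161.419753, f₃=835.
(h/2)·[f₀ + 2f₁ + 2f₂ + f₃] = 0.666667·(1194.493827) = 796.3292.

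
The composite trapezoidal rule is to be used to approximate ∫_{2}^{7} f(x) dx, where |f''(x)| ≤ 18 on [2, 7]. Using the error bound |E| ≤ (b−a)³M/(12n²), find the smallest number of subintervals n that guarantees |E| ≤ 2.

10

Need 2250/(12n²) ≤ 2.
n² ≥ 2250/(12·2) = 93.75 ⇒ n ≥ 9.6825, so the smallest n is 10.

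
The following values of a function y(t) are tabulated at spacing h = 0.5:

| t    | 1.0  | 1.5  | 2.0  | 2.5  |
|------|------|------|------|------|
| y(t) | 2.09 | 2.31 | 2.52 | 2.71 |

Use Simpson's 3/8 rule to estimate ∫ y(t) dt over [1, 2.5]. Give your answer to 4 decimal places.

3.6169

h = 0.5, n = 3.
(3h/8)·[y₀ + 3y₁ + 3y₂ + y₃] = 0.1875·(19.29) = 3.6169.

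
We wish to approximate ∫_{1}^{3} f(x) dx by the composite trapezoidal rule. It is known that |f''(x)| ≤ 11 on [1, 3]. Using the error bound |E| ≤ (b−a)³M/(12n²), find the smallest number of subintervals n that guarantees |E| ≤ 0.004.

Need 88/(12n²) ≤ 0.004.
n² ≥ 88/(12·0.004) = 1833.33 ⇒ n ≥ 42.8174, so the smallest n is 43.

43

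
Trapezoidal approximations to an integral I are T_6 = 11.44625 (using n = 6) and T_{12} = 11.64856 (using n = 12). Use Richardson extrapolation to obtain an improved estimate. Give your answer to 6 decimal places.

R = (4·T_{12} − T_6) / 3 = (4·11.64856 − 11.44625)/3 = (35.14799)/3 = 11.715997.

11.715997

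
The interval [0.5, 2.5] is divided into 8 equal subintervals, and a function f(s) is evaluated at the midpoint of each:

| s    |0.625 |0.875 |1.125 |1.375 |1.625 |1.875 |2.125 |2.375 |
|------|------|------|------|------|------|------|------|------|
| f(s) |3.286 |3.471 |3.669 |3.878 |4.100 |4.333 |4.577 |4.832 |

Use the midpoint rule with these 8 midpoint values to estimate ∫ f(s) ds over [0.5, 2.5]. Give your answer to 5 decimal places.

8.03650

h = 0.25, n = 8.
h·[y(m₁) + y(m₂) + y(m₃) + y(m₄) + y(m₅) + y(m₆) + y(m₇) + y(m₈)] = 0.25·(32.146) = 8.03650.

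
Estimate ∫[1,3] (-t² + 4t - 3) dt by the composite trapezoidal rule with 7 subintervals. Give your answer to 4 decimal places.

h = (3 − 1)/7 = 0.285714.
Nodes t₀,…,t₇ = 1, 1.285714, 1.571429, 1.857143, 2.142857, 2.428571, 2.714286, 3.
f(t) = -t² + 4t - 3: f₀=0, f₁=0.489796, f₂=0.816327, f₃=0.979592, f₄=0.979592, f₅=0.816327, f₆=0.489796, f₇=0.
(h/2)·[f₀ + 2f₁ + 2f₂ + 2f₃ + 2f₄ + 2f₅ + 2f₆ + f₇] = 0.142857·(9.142857) = 1.3061.

1.3061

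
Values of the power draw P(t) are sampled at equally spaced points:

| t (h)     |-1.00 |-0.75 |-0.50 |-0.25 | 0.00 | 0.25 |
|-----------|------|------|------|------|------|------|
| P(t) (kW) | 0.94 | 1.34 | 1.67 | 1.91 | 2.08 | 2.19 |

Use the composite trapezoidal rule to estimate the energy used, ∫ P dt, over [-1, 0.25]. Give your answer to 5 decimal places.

h = 0.25, n = 5.
(h/2)·[y₀ + 2y₁ + 2y₂ + 2y₃ + 2y₄ + y₅] = 0.125·(17.13) = 2.14125.

2.14125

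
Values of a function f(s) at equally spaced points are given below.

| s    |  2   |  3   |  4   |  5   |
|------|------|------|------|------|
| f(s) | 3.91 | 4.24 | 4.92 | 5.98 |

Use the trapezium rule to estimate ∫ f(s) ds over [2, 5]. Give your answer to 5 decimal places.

14.10500

h = 1, n = 3.
(h/2)·[y₀ + 2y₁ + 2y₂ + y₃] = 0.5·(28.21) = 14.10500.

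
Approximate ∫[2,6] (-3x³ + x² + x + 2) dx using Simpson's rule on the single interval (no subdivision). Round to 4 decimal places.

S = (b−a)/6 · [f(2) + 4f(4) + f(6)] = 0.666667·[(-16) + 4·(-170) + (-604)] = -866.6667.

-866.6667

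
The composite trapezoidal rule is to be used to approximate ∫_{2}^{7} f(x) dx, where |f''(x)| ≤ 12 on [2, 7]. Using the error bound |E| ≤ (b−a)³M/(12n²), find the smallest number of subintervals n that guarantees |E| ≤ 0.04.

Need 1500/(12n²) ≤ 0.04.
n² ≥ 1500/(12·0.04) = 3125 ⇒ n ≥ 55.9017, so the smallest n is 56.

56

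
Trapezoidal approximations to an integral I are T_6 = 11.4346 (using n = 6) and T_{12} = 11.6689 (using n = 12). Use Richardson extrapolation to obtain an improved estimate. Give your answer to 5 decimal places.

R = (4·T_{12} − T_6) / 3 = (4·11.6689 − 11.4346)/3 = (35.2410)/3 = 11.74700.

11.74700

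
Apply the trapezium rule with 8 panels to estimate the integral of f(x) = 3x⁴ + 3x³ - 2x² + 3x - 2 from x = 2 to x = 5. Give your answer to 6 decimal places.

2278.571411

h = (5 − 2)/8 = 0.375.
Nodes x₀,…,x₈ = 2, 2.375, 2.75, 3.125, 3.5, 3.875, 4.25, 4.625, 5.
f(x) = 3x⁴ + 3x³ - 2x² + 3x - 2: f₀=68, f₁=129.483154296875, f₂=225.08984375, f₃=365.498779296875, f₄=562.8125, f₅=830.557373046875, f₆=1183.68359375, f₇=1638.565185546875, f₈=2213.
(h/2)·[f₀ + 2f₁ + 2f₂ + 2f₃ + 2f₄ + 2f₅ + 2f₆ + 2f₇ + f₈] = 0.1875·(12152.380859375) = 2278.571411.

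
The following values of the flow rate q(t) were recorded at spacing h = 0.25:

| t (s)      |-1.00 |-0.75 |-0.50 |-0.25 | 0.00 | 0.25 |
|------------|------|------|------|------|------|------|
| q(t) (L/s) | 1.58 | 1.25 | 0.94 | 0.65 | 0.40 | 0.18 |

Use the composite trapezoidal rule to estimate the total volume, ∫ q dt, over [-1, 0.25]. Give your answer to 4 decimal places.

h = 0.25, n = 5.
(h/2)·[y₀ + 2y₁ + 2y₂ + 2y₃ + 2y₄ + y₅] = 0.125·(8.24) = 1.0300.

1.0300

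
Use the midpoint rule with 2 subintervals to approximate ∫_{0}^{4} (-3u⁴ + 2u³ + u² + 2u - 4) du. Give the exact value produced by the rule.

-360

h = (4 − 0)/2 = 2.
Midpoints m₁,…,m₂ = 1, 3.
f(m₁)=-2, f(m₂)=-178.
h·[f(m₁) + f(m₂)] = 2·(-180) = -360.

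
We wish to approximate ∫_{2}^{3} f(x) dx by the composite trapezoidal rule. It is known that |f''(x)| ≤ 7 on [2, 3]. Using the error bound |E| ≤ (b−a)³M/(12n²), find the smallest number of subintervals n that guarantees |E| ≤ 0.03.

5

Need 7/(12n²) ≤ 0.03.
n² ≥ 7/(12·0.03) = 19.4444 ⇒ n ≥ 4.4096, so the smallest n is 5.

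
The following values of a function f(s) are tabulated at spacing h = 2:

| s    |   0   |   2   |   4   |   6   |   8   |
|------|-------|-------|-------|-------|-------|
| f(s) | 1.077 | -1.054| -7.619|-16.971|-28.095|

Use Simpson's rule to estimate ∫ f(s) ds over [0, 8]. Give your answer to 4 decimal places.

-76.2373

h = 2, n = 4.
(h/3)·[y₀ + 4y₁ + 2y₂ + 4y₃ + y₄] = 0.666667·(-114.356) = -76.2373.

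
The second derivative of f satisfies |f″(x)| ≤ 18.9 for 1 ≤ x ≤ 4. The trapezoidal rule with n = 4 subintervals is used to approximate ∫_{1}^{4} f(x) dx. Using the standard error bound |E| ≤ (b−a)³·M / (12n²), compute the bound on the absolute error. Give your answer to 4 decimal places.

2.6578

|E| ≤ (3)³·18.9 / (12·4²) = 510.3/192 = 2.6578.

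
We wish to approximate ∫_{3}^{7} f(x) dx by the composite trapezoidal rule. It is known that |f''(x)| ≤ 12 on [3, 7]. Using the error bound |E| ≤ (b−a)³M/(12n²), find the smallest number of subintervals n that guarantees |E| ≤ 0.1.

26

Need 768/(12n²) ≤ 0.1.
n² ≥ 768/(12·0.1) = 640 ⇒ n ≥ 25.2982, so the smallest n is 26.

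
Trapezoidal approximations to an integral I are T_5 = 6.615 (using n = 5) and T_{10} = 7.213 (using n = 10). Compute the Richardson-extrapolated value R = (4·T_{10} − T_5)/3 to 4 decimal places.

7.4123

R = (4·T_{10} − T_5) / 3 = (4·7.213 − 6.615)/3 = (22.237)/3 = 7.4123.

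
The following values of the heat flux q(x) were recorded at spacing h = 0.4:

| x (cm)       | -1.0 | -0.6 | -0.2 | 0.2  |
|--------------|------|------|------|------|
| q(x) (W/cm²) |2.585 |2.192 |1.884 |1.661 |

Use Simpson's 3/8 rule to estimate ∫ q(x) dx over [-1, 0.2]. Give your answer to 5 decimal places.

2.47110

h = 0.4, n = 3.
(3h/8)·[y₀ + 3y₁ + 3y₂ + y₃] = 0.15·(16.474) = 2.47110.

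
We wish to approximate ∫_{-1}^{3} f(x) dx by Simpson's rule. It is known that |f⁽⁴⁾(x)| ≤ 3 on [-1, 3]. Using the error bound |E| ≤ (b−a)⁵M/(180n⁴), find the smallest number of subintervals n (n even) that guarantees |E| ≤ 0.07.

4

Need 3072/(180n⁴) ≤ 0.07.
n⁴ ≥ 3072/(180·0.07) = 243.81 ⇒ n ≥ 3.9515, so the smallest even n is 4. (n must be even for Simpson's rule.)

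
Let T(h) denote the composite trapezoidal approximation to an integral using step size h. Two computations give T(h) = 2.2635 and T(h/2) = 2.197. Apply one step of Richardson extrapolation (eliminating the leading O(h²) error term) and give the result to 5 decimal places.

R = (4·T(h/2) − T(h)) / 3 = (4·2.197 − 2.2635)/3 = (6.5245)/3 = 2.17483.

2.17483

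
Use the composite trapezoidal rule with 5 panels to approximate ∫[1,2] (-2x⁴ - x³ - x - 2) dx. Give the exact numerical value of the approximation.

h = (2 − 1)/5 = 0.2.
Nodes x₀,…,x₅ = 1, 1.2, 1.4, 1.6, 1.8, 2.
f(x) = -2x⁴ - x³ - x - 2: f₀=-6, f₁=-9.0752, f₂=-13.8272, f₃=-20.8032, f₄=-30.6272, f₅=-44.
(h/2)·[f₀ + 2f₁ + 2f₂ + 2f₃ + 2f₄ + f₅] = 0.1·(-198.6656) = -19.86656.

-19.86656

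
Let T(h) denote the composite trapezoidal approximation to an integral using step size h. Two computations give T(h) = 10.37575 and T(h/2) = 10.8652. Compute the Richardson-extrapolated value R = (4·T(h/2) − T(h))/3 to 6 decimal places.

11.028350

R = (4·T(h/2) − T(h)) / 3 = (4·10.8652 − 10.37575)/3 = (33.08505)/3 = 11.028350.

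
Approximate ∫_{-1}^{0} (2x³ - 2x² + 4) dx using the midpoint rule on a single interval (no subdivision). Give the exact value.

M = (b−a)·f(-0.5) = 1·(3.25) = 3.25.

3.25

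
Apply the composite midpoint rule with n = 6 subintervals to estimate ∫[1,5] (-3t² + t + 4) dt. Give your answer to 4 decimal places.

h = (5 − 1)/6 = 0.666667.
Midpoints m₁,…,m₆ = 1.333333, 2, 2.666667, 3.333333, 4, 4.666667.
f(m₁)=0, f(m₂)=-6, f(m₃)=-14.666667, f(m₄)=-26, f(m₅)=-40, f(m₆)=-56.666667.
h·[f(m₁) + f(m₂) + f(m₃) + f(m₄) + f(m₅) + f(m₆)] = 0.666667·(-143.333333) = -95.5556.

-95.5556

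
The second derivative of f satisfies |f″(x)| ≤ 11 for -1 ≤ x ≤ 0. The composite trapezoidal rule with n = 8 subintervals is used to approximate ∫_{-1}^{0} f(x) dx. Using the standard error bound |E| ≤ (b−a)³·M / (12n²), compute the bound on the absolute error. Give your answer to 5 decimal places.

0.01432

|E| ≤ (1)³·11 / (12·8²) = 11/768 = 0.01432.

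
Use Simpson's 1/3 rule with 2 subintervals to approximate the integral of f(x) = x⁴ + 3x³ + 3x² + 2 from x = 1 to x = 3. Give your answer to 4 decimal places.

h = (3 − 1)/2 = 1.
Nodes x₀,…,x₂ = 1, 2, 3.
f(x) = x⁴ + 3x³ + 3x² + 2: f₀=9, f₁=54, f₂=191.
(h/3)·[f₀ + 4f₁ + f₂] = 0.333333·(416) = 138.6667.

138.6667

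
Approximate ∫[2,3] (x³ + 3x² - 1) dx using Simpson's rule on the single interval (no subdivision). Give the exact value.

S = (b−a)/6 · [f(2) + 4f(2.5) + f(3)] = 0.166667·[19 + 4·33.375 + 53] = 34.25.

34.25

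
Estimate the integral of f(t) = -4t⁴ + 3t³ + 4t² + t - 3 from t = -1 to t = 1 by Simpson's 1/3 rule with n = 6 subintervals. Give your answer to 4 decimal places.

-4.9465

h = (1 − (-1))/6 = 0.333333.
Nodes t₀,…,t₆ = -1, -0.666667, -0.333333, 0, 0.333333, 0.666667, 1.
f(t) = -4t⁴ + 3t³ + 4t² + t - 3: f₀=-7, f₁=-3.567901, f₂=-3.049383, f₃=-3, f₄=-2.160494, f₅=-0.456790, f₆=1.
(h/3)·[f₀ + 4f₁ + 2f₂ + 4f₃ + 2f₄ + 4f₅ + f₆] = 0.111111·(-44.518519) = -4.9465.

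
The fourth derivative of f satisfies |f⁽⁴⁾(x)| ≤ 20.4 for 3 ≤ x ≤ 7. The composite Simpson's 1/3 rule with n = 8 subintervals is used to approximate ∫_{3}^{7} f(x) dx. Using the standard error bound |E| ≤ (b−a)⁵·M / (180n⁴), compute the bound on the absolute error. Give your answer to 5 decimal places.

0.02833

|E| ≤ (4)⁵·20.4 / (180·8⁴) = 20889.6/737280 = 0.02833.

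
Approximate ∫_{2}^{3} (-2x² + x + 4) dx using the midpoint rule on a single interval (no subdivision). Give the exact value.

M = (b−a)·f(2.5) = 1·(-6) = -6.

-6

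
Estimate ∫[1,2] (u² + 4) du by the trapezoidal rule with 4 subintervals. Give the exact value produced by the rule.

h = (2 − 1)/4 = 0.25.
Nodes u₀,…,u₄ = 1, 1.25, 1.5, 1.75, 2.
f(u) = u² + 4: f₀=5, f₁=5.5625, f₂=6.25, f₃=7.0625, f₄=8.
(h/2)·[f₀ + 2f₁ + 2f₂ + 2f₃ + f₄] = 0.125·(50.75) = 6.34375.

6.34375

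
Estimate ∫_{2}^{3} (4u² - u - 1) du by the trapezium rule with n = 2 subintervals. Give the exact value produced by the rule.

22

h = (3 − 2)/2 = 0.5.
Nodes u₀,…,u₂ = 2, 2.5, 3.
f(u) = 4u² - u - 1: f₀=13, f₁=21.5, f₂=32.
(h/2)·[f₀ + 2f₁ + f₂] = 0.25·(88) = 22.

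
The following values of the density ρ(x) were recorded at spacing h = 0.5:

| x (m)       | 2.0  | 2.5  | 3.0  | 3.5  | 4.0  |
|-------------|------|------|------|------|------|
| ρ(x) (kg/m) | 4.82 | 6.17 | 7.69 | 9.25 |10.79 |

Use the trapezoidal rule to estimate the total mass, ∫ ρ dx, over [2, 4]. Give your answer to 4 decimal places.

15.4575

h = 0.5, n = 4.
(h/2)·[y₀ + 2y₁ + 2y₂ + 2y₃ + y₄] = 0.25·(61.83) = 15.4575.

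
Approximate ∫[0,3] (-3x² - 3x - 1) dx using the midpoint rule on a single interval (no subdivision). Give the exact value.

-36.75

M = (b−a)·f(1.5) = 3·(-12.25) = -36.75.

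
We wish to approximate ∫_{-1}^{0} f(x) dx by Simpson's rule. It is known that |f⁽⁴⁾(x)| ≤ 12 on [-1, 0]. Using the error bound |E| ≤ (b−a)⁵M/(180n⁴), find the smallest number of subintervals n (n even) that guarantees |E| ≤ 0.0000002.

26

Need 12/(180n⁴) ≤ 0.0000002.
n⁴ ≥ 12/(180·0.0000002) = 333333 ⇒ n ≥ 24.0281, so the smallest even n is 26. (n must be even for Simpson's rule.)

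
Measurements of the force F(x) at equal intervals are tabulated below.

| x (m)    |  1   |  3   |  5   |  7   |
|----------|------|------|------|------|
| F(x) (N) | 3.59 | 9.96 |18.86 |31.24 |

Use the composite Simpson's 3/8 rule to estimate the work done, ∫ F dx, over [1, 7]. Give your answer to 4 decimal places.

h = 2, n = 3.
(3h/8)·[y₀ + 3y₁ + 3y₂ + y₃] = 0.75·(121.29) = 90.9675.

90.9675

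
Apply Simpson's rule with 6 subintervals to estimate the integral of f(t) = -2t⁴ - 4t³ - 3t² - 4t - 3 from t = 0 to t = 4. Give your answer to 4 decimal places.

-773.8107

h = (4 − 0)/6 = 0.666667.
Nodes t₀,…,t₆ = 0, 0.666667, 1.333333, 2, 2.666667, 3.333333, 4.
f(t) = -2t⁴ - 4t³ - 3t² - 4t - 3: f₀=-3, f₁=-8.580247, f₂=-29.469136, f₃=-87, f₄=-211.987654, f₅=-444.728395, f₆=-835.
(h/3)·[f₀ + 4f₁ + 2f₂ + 4f₃ + 2f₄ + 4f₅ + f₆] = 0.222222·(-3482.148148) = -773.8107.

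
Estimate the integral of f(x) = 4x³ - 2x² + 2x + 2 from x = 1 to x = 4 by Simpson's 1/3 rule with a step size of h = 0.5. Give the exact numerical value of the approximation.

h = (4 − 1)/6 = 0.5.
Nodes x₀,…,x₆ = 1, 1.5, 2, 2.5, 3, 3.5, 4.
f(x) = 4x³ - 2x² + 2x + 2: f₀=6, f₁=14, f₂=30, f₃=57, f₄=98, f₅=156, f₆=234.
(h/3)·[f₀ + 4f₁ + 2f₂ + 4f₃ + 2f₄ + 4f₅ + f₆] = 0.166667·(1404) = 234.

234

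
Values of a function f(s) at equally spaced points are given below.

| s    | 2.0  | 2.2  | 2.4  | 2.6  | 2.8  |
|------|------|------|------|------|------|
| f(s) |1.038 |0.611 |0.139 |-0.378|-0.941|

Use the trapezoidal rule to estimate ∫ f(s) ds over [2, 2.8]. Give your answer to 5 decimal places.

h = 0.2, n = 4.
(h/2)·[y₀ + 2y₁ + 2y₂ + 2y₃ + y₄] = 0.1·(0.841) = 0.08410.

0.08410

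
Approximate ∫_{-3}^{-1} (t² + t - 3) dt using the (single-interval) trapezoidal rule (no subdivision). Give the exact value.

0

T = (b−a)/2 · [f(-3) + f(-1)] = 1·[3 + (-3)] = 0.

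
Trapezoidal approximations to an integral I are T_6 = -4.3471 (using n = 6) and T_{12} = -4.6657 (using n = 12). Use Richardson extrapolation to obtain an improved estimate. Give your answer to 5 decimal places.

-4.77190

R = (4·T_{12} − T_6) / 3 = (4·(-4.6657) − (-4.3471))/3 = (-14.3157)/3 = -4.77190.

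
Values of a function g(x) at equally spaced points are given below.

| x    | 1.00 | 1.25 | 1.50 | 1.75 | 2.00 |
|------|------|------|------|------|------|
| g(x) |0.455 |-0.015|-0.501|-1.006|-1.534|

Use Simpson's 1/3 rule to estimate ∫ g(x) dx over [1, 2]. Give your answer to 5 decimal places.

-0.51375

h = 0.25, n = 4.
(h/3)·[y₀ + 4y₁ + 2y₂ + 4y₃ + y₄] = 0.083333·(-6.165) = -0.51375.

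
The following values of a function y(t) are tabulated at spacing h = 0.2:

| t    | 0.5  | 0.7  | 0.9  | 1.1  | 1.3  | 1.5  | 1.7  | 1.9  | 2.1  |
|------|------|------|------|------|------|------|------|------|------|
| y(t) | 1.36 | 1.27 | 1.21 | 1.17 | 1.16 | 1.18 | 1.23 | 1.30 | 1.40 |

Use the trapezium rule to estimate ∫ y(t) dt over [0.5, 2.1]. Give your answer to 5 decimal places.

h = 0.2, n = 8.
(h/2)·[y₀ + 2y₁ + 2y₂ + 2y₃ + 2y₄ + 2y₅ + 2y₆ + 2y₇ + y₈] = 0.1·(19.80) = 1.98000.

1.98000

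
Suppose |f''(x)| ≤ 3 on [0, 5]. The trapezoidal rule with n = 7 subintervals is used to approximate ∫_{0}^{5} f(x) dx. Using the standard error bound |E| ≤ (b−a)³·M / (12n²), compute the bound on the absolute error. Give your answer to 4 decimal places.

|E| ≤ (5)³·3 / (12·7²) = 375/588 = 0.6378.

0.6378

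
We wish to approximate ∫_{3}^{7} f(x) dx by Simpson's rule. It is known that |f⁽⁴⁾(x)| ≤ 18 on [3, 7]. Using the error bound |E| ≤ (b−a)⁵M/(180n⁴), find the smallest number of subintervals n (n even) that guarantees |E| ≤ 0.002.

Need 18432/(180n⁴) ≤ 0.002.
n⁴ ≥ 18432/(180·0.002) = 51200 ⇒ n ≥ 15.0424, so the smallest even n is 16. (n must be even for Simpson's rule.)

16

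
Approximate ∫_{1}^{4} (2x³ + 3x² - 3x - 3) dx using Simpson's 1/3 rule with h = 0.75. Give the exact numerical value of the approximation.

159

h = (4 − 1)/4 = 0.75.
Nodes x₀,…,x₄ = 1, 1.75, 2.5, 3.25, 4.
f(x) = 2x³ + 3x² - 3x - 3: f₀=-1, f₁=11.65625, f₂=39.5, f₃=87.59375, f₄=161.
(h/3)·[f₀ + 4f₁ + 2f₂ + 4f₃ + f₄] = 0.25·(636) = 159.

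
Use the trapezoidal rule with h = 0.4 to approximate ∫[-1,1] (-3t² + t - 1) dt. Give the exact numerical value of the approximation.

-4.16

h = (1 − (-1))/5 = 0.4.
Nodes t₀,…,t₅ = -1, -0.6, -0.2, 0.2, 0.6, 1.
f(t) = -3t² + t - 1: f₀=-5, f₁=-2.68, f₂=-1.32, f₃=-0.92, f₄=-1.48, f₅=-3.
(h/2)·[f₀ + 2f₁ + 2f₂ + 2f₃ + 2f₄ + f₅] = 0.2·(-20.8) = -4.16.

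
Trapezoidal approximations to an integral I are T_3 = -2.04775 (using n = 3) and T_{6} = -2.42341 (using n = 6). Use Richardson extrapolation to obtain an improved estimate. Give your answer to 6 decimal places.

R = (4·T_{6} − T_3) / 3 = (4·(-2.42341) − (-2.04775))/3 = (-7.64589)/3 = -2.548630.

-2.548630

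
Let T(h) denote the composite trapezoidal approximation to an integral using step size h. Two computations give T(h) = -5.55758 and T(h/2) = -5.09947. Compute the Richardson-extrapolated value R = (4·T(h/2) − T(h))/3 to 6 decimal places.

-4.946767

R = (4·T(h/2) − T(h)) / 3 = (4·(-5.09947) − (-5.55758))/3 = (-14.84030)/3 = -4.946767.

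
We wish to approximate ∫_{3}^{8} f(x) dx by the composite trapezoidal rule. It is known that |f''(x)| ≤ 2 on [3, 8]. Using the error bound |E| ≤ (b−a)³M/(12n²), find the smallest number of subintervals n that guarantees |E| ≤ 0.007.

Need 250/(12n²) ≤ 0.007.
n² ≥ 250/(12·0.007) = 2976.19 ⇒ n ≥ 54.5545, so the smallest n is 55.

55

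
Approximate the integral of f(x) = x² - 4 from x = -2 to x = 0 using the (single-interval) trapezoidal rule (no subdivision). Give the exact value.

T = (b−a)/2 · [f(-2) + f(0)] = 1·[0 + (-4)] = -4.

-4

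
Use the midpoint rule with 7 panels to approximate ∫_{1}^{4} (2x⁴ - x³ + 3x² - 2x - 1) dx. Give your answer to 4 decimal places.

h = (4 − 1)/7 = 0.428571.
Midpoints m₁,…,m₇ = 1.214286, 1.642857, 2.071429, 2.5, 2.928571, 3.357143, 3.785714.
f(m₁)=3.552686, f(m₂)=13.946168, f(m₃)=35.663682, f(m₄)=75.25, f(m₅)=140.869221, f(m₆)=242.304769, f(m₇)=390.959392.
h·[f(m₁) + f(m₂) + f(m₃) + f(m₄) + f(m₅) + f(m₆) + f(m₇)] = 0.428571·(902.545918) = 386.8054.

386.8054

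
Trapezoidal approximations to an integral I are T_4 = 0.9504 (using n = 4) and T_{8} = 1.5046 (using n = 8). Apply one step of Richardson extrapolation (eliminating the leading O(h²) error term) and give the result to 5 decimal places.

R = (4·T_{8} − T_4) / 3 = (4·1.5046 − 0.9504)/3 = (5.0680)/3 = 1.68933.

1.68933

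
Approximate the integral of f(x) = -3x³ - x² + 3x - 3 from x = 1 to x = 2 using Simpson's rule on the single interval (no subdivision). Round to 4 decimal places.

-12.0833

S = (b−a)/6 · [f(1) + 4f(1.5) + f(2)] = 0.166667·[(-4) + 4·(-10.875) + (-25)] = -12.0833.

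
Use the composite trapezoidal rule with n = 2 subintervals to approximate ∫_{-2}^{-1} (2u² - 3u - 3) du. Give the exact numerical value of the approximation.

h = (-1 − (-2))/2 = 0.5.
Nodes u₀,…,u₂ = -2, -1.5, -1.
f(u) = 2u² - 3u - 3: f₀=11, f₁=6, f₂=2.
(h/2)·[f₀ + 2f₁ + f₂] = 0.25·(25) = 6.25.

6.25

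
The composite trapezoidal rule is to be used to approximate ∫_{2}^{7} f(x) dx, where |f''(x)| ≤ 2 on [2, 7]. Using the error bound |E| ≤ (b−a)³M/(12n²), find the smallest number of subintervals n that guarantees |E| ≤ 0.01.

Need 250/(12n²) ≤ 0.01.
n² ≥ 250/(12·0.01) = 2083.33 ⇒ n ≥ 45.6435, so the smallest n is 46.

46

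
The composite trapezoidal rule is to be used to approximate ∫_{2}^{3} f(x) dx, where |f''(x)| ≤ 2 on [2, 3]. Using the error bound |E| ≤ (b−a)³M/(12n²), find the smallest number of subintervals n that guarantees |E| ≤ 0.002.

10

Need 2/(12n²) ≤ 0.002.
n² ≥ 2/(12·0.002) = 83.3333 ⇒ n ≥ 9.1287, so the smallest n is 10.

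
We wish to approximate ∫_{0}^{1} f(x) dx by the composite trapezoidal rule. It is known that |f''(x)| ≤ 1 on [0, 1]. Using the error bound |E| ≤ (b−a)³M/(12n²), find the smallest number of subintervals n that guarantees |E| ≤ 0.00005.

41

Need 1/(12n²) ≤ 0.00005.
n² ≥ 1/(12·0.00005) = 1666.67 ⇒ n ≥ 40.8248, so the smallest n is 41.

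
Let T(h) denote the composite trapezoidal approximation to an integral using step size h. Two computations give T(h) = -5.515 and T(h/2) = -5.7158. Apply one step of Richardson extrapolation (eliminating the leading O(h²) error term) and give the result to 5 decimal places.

R = (4·T(h/2) − T(h)) / 3 = (4·(-5.7158) − (-5.515))/3 = (-17.3482)/3 = -5.78273.

-5.78273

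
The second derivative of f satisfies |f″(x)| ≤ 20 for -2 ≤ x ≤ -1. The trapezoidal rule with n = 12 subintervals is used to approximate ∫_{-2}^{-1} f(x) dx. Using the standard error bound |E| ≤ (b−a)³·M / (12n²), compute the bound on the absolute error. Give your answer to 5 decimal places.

0.01157

|E| ≤ (1)³·20 / (12·12²) = 20/1728 = 0.01157.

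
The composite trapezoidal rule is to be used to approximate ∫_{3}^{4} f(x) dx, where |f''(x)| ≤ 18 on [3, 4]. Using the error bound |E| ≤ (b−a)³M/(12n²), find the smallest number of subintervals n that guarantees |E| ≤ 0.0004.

62

Need 18/(12n²) ≤ 0.0004.
n² ≥ 18/(12·0.0004) = 3750 ⇒ n ≥ 61.2372, so the smallest n is 62.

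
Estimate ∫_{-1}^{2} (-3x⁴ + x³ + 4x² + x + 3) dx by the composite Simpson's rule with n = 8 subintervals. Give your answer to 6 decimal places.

h = (2 − (-1))/8 = 0.375.
Nodes x₀,…,x₈ = -1, -0.625, -0.25, 0.125, 0.5, 0.875, 1.25, 1.625, 2.
f(x) = -3x⁴ + x³ + 4x² + x + 3: f₀=2, f₁=3.235595703125, f₂=2.97265625, f₃=3.188720703125, f₄=4.4375, f₅=5.848876953125, f₆=5.12890625, f₇=-1.440185546875, f₈=-19.
(h/3)·[f₀ + 4f₁ + 2f₂ + 4f₃ + 2f₄ + 4f₅ + 2f₆ + 4f₇ + f₈] = 0.125·(51.41015625) = 6.426270.

6.426270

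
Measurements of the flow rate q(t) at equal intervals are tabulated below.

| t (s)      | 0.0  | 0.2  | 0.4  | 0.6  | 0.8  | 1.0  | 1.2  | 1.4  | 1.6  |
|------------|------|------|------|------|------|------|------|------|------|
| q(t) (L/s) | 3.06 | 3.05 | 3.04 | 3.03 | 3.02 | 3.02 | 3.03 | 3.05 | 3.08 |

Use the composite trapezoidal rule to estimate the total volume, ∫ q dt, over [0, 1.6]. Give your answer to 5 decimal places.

4.86200

h = 0.2, n = 8.
(h/2)·[y₀ + 2y₁ + 2y₂ + 2y₃ + 2y₄ + 2y₅ + 2y₆ + 2y₇ + y₈] = 0.1·(48.62) = 4.86200.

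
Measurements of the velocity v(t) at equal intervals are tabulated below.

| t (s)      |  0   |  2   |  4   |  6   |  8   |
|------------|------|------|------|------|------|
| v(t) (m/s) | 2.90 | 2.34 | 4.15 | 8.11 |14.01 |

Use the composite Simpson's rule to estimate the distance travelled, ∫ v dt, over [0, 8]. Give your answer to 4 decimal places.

44.6733

h = 2, n = 4.
(h/3)·[y₀ + 4y₁ + 2y₂ + 4y₃ + y₄] = 0.666667·(67.01) = 44.6733.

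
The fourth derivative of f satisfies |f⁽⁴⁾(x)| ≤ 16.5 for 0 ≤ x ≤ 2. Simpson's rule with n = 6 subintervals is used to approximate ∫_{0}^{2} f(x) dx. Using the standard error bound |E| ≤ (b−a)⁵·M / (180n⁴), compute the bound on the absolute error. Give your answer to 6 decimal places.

0.002263

|E| ≤ (2)⁵·16.5 / (180·6⁴) = 528/233280 = 0.002263.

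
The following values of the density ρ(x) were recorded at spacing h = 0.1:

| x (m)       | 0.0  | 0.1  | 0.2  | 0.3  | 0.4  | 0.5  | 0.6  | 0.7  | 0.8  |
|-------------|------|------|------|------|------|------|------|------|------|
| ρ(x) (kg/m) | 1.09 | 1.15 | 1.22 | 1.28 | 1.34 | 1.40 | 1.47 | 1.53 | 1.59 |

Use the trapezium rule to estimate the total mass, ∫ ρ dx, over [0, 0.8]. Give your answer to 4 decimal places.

h = 0.1, n = 8.
(h/2)·[y₀ + 2y₁ + 2y₂ + 2y₃ + 2y₄ + 2y₅ + 2y₆ + 2y₇ + y₈] = 0.05·(21.46) = 1.0730.

1.0730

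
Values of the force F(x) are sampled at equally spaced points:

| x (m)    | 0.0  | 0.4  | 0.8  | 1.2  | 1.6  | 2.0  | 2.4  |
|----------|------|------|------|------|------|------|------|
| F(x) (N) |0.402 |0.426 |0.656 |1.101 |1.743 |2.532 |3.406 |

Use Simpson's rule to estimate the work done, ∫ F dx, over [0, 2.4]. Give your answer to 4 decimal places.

3.3123

h = 0.4, n = 6.
(h/3)·[y₀ + 4y₁ + 2y₂ + 4y₃ + 2y₄ + 4y₅ + y₆] = 0.133333·(24.842) = 3.3123.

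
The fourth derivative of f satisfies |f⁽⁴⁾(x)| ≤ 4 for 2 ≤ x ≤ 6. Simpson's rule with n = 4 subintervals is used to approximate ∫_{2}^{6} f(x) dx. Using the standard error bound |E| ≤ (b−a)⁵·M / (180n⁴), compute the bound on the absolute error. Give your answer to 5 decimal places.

|E| ≤ (4)⁵·4 / (180·4⁴) = 4096/46080 = 0.08889.

0.08889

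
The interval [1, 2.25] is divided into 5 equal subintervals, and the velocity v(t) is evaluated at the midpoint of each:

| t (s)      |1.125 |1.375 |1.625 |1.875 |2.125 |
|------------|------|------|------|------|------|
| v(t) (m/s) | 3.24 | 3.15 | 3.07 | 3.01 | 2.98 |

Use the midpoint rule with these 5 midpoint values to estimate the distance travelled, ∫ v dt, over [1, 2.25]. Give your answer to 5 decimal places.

h = 0.25, n = 5.
h·[y(m₁) + y(m₂) + y(m₃) + y(m₄) + y(m₅)] = 0.25·(15.45) = 3.86250.

3.86250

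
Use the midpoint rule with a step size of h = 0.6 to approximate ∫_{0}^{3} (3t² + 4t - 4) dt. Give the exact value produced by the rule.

h = (3 − 0)/5 = 0.6.
Midpoints m₁,…,m₅ = 0.3, 0.9, 1.5, 2.1, 2.7.
f(m₁)=-2.53, f(m₂)=2.03, f(m₃)=8.75, f(m₄)=17.63, f(m₅)=28.67.
h·[f(m₁) + f(m₂) + f(m₃) + f(m₄) + f(m₅)] = 0.6·(54.55) = 32.73.

32.73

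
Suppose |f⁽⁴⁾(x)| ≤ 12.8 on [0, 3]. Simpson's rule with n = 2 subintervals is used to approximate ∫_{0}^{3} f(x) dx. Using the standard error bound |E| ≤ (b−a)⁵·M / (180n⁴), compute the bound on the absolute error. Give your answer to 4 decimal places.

|E| ≤ (3)⁵·12.8 / (180·2⁴) = 3110.4/2880 = 1.0800.

1.0800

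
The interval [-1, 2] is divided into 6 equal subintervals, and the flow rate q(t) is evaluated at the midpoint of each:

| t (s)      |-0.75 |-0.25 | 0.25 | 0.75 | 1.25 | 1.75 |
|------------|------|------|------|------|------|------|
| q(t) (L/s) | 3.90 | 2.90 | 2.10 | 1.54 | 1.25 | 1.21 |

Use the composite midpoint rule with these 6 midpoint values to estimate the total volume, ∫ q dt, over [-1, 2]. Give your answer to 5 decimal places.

6.45000

h = 0.5, n = 6.
h·[y(m₁) + y(m₂) + y(m₃) + y(m₄) + y(m₅) + y(m₆)] = 0.5·(12.90) = 6.45000.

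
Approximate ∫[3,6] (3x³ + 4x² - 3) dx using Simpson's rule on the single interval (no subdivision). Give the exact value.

1154.25

S = (b−a)/6 · [f(3) + 4f(4.5) + f(6)] = 0.5·[114 + 4·351.375 + 789] = 1154.25.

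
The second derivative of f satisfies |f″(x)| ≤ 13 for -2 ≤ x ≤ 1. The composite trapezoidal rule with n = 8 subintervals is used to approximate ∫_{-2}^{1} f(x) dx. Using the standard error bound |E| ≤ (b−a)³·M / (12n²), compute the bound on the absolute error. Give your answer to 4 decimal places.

0.4570

|E| ≤ (3)³·13 / (12·8²) = 351/768 = 0.4570.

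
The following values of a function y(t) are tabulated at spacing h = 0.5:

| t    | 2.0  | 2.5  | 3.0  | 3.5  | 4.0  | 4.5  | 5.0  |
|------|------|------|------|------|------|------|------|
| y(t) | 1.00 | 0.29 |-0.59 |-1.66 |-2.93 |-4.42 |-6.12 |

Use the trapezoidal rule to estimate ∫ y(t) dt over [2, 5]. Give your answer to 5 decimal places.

h = 0.5, n = 6.
(h/2)·[y₀ + 2y₁ + 2y₂ + 2y₃ + 2y₄ + 2y₅ + y₆] = 0.25·(-23.74) = -5.93500.

-5.93500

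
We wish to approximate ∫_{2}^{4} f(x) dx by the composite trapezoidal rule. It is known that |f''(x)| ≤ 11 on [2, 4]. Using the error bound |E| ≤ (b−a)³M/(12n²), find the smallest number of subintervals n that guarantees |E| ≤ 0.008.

31

Need 88/(12n²) ≤ 0.008.
n² ≥ 88/(12·0.008) = 916.667 ⇒ n ≥ 30.2765, so the smallest n is 31.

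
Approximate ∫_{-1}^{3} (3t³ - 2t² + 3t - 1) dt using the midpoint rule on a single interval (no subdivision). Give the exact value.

12

M = (b−a)·f(1) = 4·(3) = 12.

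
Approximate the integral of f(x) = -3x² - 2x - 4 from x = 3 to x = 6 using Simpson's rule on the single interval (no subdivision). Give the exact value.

-228

S = (b−a)/6 · [f(3) + 4f(4.5) + f(6)] = 0.5·[(-37) + 4·(-73.75) + (-124)] = -228.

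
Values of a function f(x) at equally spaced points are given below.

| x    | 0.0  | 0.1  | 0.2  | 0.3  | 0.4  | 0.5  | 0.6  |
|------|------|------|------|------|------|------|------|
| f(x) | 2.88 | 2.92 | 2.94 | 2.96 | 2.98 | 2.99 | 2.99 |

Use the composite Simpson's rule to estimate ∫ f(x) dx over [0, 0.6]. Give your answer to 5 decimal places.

h = 0.1, n = 6.
(h/3)·[y₀ + 4y₁ + 2y₂ + 4y₃ + 2y₄ + 4y₅ + y₆] = 0.033333·(53.19) = 1.77300.

1.77300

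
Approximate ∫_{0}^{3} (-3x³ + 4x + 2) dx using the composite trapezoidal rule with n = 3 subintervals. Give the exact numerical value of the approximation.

-43.5

h = (3 − 0)/3 = 1.
Nodes x₀,…,x₃ = 0, 1, 2, 3.
f(x) = -3x³ + 4x + 2: f₀=2, f₁=3, f₂=-14, f₃=-67.
(h/2)·[f₀ + 2f₁ + 2f₂ + f₃] = 0.5·(-87) = -43.5.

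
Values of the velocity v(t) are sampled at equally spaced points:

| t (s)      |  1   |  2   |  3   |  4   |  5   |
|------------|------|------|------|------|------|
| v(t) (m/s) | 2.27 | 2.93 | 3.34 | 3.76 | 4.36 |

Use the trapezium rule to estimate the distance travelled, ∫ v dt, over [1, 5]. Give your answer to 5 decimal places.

13.34500

h = 1, n = 4.
(h/2)·[y₀ + 2y₁ + 2y₂ + 2y₃ + y₄] = 0.5·(26.69) = 13.34500.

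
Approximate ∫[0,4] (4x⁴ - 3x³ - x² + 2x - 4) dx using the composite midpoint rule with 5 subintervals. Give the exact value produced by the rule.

582.80448

h = (4 − 0)/5 = 0.8.
Midpoints m₁,…,m₅ = 0.4, 1.2, 2, 2.8, 3.6.
f(m₁)=-3.4496, f(m₂)=0.0704, f(m₃)=36, f(m₄)=173.7664, f(m₅)=522.1184.
h·[f(m₁) + f(m₂) + f(m₃) + f(m₄) + f(m₅)] = 0.8·(728.5056) = 582.80448.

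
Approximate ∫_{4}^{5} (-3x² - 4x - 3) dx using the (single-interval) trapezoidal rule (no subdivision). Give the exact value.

-82.5

T = (b−a)/2 · [f(4) + f(5)] = 0.5·[(-67) + (-98)] = -82.5.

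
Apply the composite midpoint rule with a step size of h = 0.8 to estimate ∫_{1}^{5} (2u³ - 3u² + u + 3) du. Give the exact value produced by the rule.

h = (5 − 1)/5 = 0.8.
Midpoints m₁,…,m₅ = 1.4, 2.2, 3, 3.8, 4.6.
f(m₁)=4.008, f(m₂)=11.976, f(m₃)=33, f(m₄)=73.224, f(m₅)=138.792.
h·[f(m₁) + f(m₂) + f(m₃) + f(m₄) + f(m₅)] = 0.8·(261) = 208.8.

208.8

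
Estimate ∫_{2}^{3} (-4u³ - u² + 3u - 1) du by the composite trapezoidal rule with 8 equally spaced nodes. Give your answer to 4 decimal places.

-64.9388

h = (3 − 2)/7 = 0.142857.
Nodes u₀,…,u₇ = 2, 2.142857, 2.285714, 2.428571, 2.571429, 2.714286, 2.857143, 3.
f(u) = -4u³ - u² + 3u - 1: f₀=-31, f₁=-38.521866, f₂=-47.134111, f₃=-56.906706, f₄=-67.909621, f₅=-80.212828, f₆=-93.886297, f₇=-109.
(h/2)·[f₀ + 2f₁ + 2f₂ + 2f₃ + 2f₄ + 2f₅ + 2f₆ + f₇] = 0.071429·(-909.142857) = -64.9388.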